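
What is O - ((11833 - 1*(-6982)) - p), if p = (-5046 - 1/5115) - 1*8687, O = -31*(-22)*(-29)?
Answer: -267647491/5115 ≈ -52326.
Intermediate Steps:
O = -19778 (O = 682*(-29) = -19778)
p = -70244296/5115 (p = (-5046 - 1*1/5115) - 8687 = (-5046 - 1/5115) - 8687 = -25810291/5115 - 8687 = -70244296/5115 ≈ -13733.)
O - ((11833 - 1*(-6982)) - p) = -19778 - ((11833 - 1*(-6982)) - 1*(-70244296/5115)) = -19778 - ((11833 + 6982) + 70244296/5115) = -19778 - (18815 + 70244296/5115) = -19778 - 1*166483021/5115 = -19778 - 166483021/5115 = -267647491/5115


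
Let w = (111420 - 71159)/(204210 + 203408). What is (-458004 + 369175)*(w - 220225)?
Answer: 7973969141843081/407618 ≈ 1.9562e+10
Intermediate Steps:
w = 40261/407618 ≈ 0.098771
(-458004 + 369175)*(w - 220225) = (-458004 + 369175)*(40261/407618 - 220225) = -88829*(-89767633789/407618) = 7973969141843081/407618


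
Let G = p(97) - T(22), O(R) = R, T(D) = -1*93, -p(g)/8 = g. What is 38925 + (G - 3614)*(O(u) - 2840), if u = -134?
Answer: 12818203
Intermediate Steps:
p(g) = -8*g
T(D) = -93
G = -683 (G = -8*97 - 1*(-93) = -776 + 93 = -683)
38925 + (G - 3614)*(O(u) - 2840) = 38925 + (-683 - 3614)*(-134 - 2840) = 38925 - 4297*(-2974) = 38925 + 12779278 = 12818203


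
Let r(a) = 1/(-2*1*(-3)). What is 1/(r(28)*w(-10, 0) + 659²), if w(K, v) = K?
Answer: 3/1302838 ≈ 2.3027e-6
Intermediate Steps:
r(a) = ⅙ (r(a) = 1/(-2*(-3)) = 1/6 = ⅙)
1/(r(28)*w(-10, 0) + 659²) = 1/((⅙)*(-10) + 659²) = 1/(-5/3 + 434281) = 1/(1302838/3) = 3/1302838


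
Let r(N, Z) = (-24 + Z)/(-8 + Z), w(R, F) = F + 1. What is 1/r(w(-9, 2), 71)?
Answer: 63/47 ≈ 1.3404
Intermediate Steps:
w(R, F) = 1 + F
r(N, Z) = (-24 + Z)/(-8 + Z)
1/r(w(-9, 2), 71) = 1/((-24 + 71)/(-8 + 71)) = 1/(47/63) = 63/47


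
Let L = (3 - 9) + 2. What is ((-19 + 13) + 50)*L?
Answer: -176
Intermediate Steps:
L = -4 (L = -6 + 2 = -4)
((-19 + 13) + 50)*L = ((-19 + 13) + 50)*(-4) = (-6 + 50)*(-4) = 44*(-4) = -176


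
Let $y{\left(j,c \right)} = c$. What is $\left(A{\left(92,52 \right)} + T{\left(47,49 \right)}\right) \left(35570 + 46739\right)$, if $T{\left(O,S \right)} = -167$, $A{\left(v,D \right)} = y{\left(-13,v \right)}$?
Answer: $-6173175$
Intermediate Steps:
$A{\left(v,D \right)} = v$
$\left(A{\left(92,52 \right)} + T{\left(47,49 \right)}\right) \left(35570 + 46739\right) = \left(92 - 167\right) \left(35570 + 46739\right) = \left(-75\right) 82309 = -6173175$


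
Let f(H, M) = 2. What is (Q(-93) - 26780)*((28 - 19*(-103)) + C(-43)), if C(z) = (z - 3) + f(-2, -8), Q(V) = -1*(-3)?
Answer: -51974157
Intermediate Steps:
Q(V) = 3
C(z) = -1 + z (C(z) = (z - 3) + 2 = (-3 + z) + 2 = -1 + z)
(Q(-93) - 26780)*((28 - 19*(-103)) + C(-43)) = (3 - 26780)*((28 - 19*(-103)) + (-1 - 43)) = -26777*((28 + 1957) - 44) = -26777*(1985 - 44) = -26777*1941 = -51974157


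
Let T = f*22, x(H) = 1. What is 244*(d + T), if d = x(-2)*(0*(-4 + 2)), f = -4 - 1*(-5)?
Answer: 5368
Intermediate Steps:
f = 1 (f = -4 + 5 = 1)
d = 0 (d = 1*(0*(-4 + 2)) = 1*(0*(-2)) = 1*0 = 0)
T = 22 (T = 1*22 = 22)
244*(d + T) = 244*(0 + 22) = 244*22 = 5368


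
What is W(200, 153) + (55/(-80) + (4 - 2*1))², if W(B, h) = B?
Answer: 51641/256 ≈ 201.72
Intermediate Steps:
W(200, 153) + (55/(-80) + (4 - 2*1))² = 200 + (55/(-80) + (4 - 2*1))² = 200 + (55*(-1/80) + (4 - 2))² = 200 + (-11/16 + 2)² = 200 + (21/16)² = 200 + 441/256 = 51641/256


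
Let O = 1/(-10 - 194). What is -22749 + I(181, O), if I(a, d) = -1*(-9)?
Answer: -22740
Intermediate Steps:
O = -1/204 (O = 1/(-204) = -1/204 ≈ -0.0049020)
I(a, d) = 9
-22749 + I(181, O) = -22749 + 9 = -22740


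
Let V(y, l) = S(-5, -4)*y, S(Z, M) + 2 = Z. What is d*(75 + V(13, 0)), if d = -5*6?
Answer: 480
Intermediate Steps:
S(Z, M) = -2 + Z
d = -30
V(y, l) = -7*y (V(y, l) = (-2 - 5)*y = -7*y)
d*(75 + V(13, 0)) = -30*(75 - 7*13) = -30*(75 - 91) = -30*(-16) = 480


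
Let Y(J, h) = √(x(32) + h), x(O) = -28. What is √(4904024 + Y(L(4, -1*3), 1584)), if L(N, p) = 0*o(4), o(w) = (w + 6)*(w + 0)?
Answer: √(4904024 + 2*√389) ≈ 2214.5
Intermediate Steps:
o(w) = w*(6 + w) (o(w) = (6 + w)*w = w*(6 + w))
L(N, p) = 0 (L(N, p) = 0*(4*(6 + 4)) = 0*(4*10) = 0*40 = 0)
Y(J, h) = √(-28 + h)
√(4904024 + Y(L(4, -1*3), 1584)) = √(4904024 + √(-28 + 1584)) = √(4904024 + √1556) = √(4904024 + 2*√389)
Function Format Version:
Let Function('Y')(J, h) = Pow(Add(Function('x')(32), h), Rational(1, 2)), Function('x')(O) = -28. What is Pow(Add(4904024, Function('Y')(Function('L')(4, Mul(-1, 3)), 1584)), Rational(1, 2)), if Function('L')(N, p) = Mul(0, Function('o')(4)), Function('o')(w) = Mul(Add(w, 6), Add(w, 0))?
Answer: Pow(Add(4904024, Mul(2, Pow(389, Rational(1, 2)))), Rational(1, 2)) ≈ 2214.5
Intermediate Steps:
Function('o')(w) = Mul(w, Add(6, w)) (Function('o')(w) = Mul(Add(6, w), w) = Mul(w, Add(6, w)))
Function('L')(N, p) = 0 (Function('L')(N, p) = Mul(0, Mul(4, Add(6, 4))) = Mul(0, Mul(4, 10)) = Mul(0, 40) = 0)
Function('Y')(J, h) = Pow(Add(-28, h), Rational(1, 2))
Pow(Add(4904024, Function('Y')(Function('L')(4, Mul(-1, 3)), 1584)), Rational(1, 2)) = Pow(Add(4904024, Pow(Add(-28, 1584), Rational(1, 2))), Rational(1, 2)) = Pow(Add(4904024, Pow(1556, Rational(1, 2))), Rational(1, 2)) = Pow(Add(4904024, Mul(2, Pow(389, Rational(1, 2)))), Rational(1, 2))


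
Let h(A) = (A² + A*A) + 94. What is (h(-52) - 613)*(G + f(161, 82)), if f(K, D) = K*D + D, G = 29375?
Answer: 208559851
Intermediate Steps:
h(A) = 94 + 2*A² (h(A) = (A² + A²) + 94 = 2*A² + 94 = 94 + 2*A²)
f(K, D) = D + D*K (f(K, D) = D*K + D = D + D*K)
(h(-52) - 613)*(G + f(161, 82)) = ((94 + 2*(-52)²) - 613)*(29375 + 82*(1 + 161)) = ((94 + 2*2704) - 613)*(29375 + 82*162) = ((94 + 5408) - 613)*(29375 + 13284) = (5502 - 613)*42659 = 4889*42659 = 208559851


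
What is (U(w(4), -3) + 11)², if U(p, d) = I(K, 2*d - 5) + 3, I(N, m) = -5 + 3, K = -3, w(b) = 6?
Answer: 144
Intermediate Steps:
I(N, m) = -2
U(p, d) = 1 (U(p, d) = -2 + 3 = 1)
(U(w(4), -3) + 11)² = (1 + 11)² = 12² = 144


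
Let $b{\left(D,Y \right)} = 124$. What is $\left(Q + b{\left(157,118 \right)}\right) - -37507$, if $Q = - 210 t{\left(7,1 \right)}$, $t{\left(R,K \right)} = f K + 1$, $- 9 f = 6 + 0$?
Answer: $37561$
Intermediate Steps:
$f = - \frac{2}{3}$ ($f = - \frac{6 + 0}{9} = \left(- \frac{1}{9}\right) 6 = - \frac{2}{3} \approx -0.66667$)
$t{\left(R,K \right)} = 1 - \frac{2 K}{3}$ ($t{\left(R,K \right)} = - \frac{2 K}{3} + 1 = 1 - \frac{2 K}{3}$)
$Q = -70$ ($Q = - 210 \left(1 - \frac{2}{3}\right) = \left(-210\right) \frac{1}{3} = -70$)
$\left(Q + b{\left(157,118 \right)}\right) - -37507 = \left(-70 + 124\right) - -37507 = 54 + 37507 = 37561$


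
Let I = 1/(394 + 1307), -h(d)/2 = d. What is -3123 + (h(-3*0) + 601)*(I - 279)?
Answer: -290533601/1701 ≈ -1.7080e+5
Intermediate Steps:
h(d) = -2*d
I = 1/1701 ≈ 0.00058789
-3123 + (h(-3*0) + 601)*(I - 279) = -3123 + (-(-6)*0 + 601)*(1/1701 - 279) = -3123 + (-2*0 + 601)*(-474578/1701) = -3123 + (0 + 601)*(-474578/1701) = -3123 + 601*(-474578/1701) = -3123 - 285221378/1701 = -290533601/1701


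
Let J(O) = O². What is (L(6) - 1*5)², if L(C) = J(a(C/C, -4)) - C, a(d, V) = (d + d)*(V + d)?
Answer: 625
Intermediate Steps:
a(d, V) = 2*d*(V + d) (a(d, V) = (2*d)*(V + d) = 2*d*(V + d))
L(C) = 36 - C (L(C) = (2*(C/C)*(-4 + C/C))² - C = (2*1*(-4 + 1))² - C = (2*1*(-3))² - C = (-6)² - C = 36 - C)
(L(6) - 1*5)² = ((36 - 1*6) - 1*5)² = ((36 - 6) - 5)² = (30 - 5)² = 25² = 625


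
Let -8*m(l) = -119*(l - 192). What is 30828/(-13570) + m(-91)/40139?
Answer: -5178118813/2178744920 ≈ -2.3767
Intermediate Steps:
m(l) = -2856 + 119*l/8 (m(l) = -(-119)*(l - 192)/8 = -(-119)*(-192 + l)/8 = -(22848 - 119*l)/8 = -2856 + 119*l/8)
30828/(-13570) + m(-91)/40139 = 30828/(-13570) + (-2856 + (119/8)*(-91))/40139 = 30828*(-1/13570) + (-2856 - 10829/8)*(1/40139) = -15414/6785 - 33677/8*1/40139 = -15414/6785 - 33677/321112 = -5178118813/2178744920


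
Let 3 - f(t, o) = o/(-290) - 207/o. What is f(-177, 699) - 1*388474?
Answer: -26248802593/67570 ≈ -3.8847e+5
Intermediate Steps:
f(t, o) = 3 + 207/o + o/290 (f(t, o) = 3 - (o/(-290) - 207/o) = 3 - (o*(-1/290) - 207/o) = 3 - (-o/290 - 207/o) = 3 - (-207/o - o/290) = 3 + (207/o + o/290) = 3 + 207/o + o/290)
f(-177, 699) - 1*388474 = (3 + 207/699 + (1/290)*699) - 1*388474 = (3 + 207*(1/699) + 699/290) - 388474 = (3 + 69/233 + 699/290) - 388474 = 385587/67570 - 388474 = -26248802593/67570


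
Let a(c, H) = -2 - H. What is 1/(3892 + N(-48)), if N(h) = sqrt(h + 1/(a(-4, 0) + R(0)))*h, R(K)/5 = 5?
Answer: 22379/87734396 + 3*I*sqrt(25369)/21933599 ≈ 0.00025508 + 2.1785e-5*I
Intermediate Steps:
R(K) = 25 (R(K) = 5*5 = 25)
N(h) = h*sqrt(1/23 + h) (N(h) = sqrt(h + 1/((-2 - 1*0) + 25))*h = sqrt(h + 1/((-2 + 0) + 25))*h = sqrt(h + 1/(-2 + 25))*h = sqrt(h + 1/23)*h = sqrt(1/23 + h)*h = h*sqrt(1/23 + h))
1/(3892 + N(-48)) = 1/(3892 + (1/23)*(-48)*sqrt(23 + 529*(-48))) = 1/(3892 + (1/23)*(-48)*sqrt(23 - 25392)) = 1/(3892 + (1/23)*(-48)*sqrt(-25369)) = 1/(3892 + (1/23)*(-48)*(I*sqrt(25369))) = 1/(3892 - 48*I*sqrt(25369)/23)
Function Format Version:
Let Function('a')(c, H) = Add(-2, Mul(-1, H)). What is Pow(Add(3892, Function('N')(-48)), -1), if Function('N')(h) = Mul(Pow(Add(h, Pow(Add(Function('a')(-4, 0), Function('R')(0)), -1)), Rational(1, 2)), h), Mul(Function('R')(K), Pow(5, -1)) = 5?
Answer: Add(Rational(22379, 87734396), Mul(Rational(3, 21933599), I, Pow(25369, Rational(1, 2)))) ≈ Add(0.00025508, Mul(2.1785e-5, I))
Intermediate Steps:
Function('R')(K) = 25 (Function('R')(K) = Mul(5, 5) = 25)
Function('N')(h) = Mul(h, Pow(Add(Rational(1, 23), h), Rational(1, 2))) (Function('N')(h) = Mul(Pow(Add(h, Pow(Add(Add(-2, Mul(-1, 0)), 25), -1)), Rational(1, 2)), h) = Mul(Pow(Add(h, Pow(Add(Add(-2, 0), 25), -1)), Rational(1, 2)), h) = Mul(Pow(Add(h, Pow(Add(-2, 25), -1)), Rational(1, 2)), h) = Mul(Pow(Add(h, Pow(23, -1)), Rational(1, 2)), h) = Mul(Pow(Add(h, Rational(1, 23)), Rational(1, 2)), h) = Mul(Pow(Add(Rational(1, 23), h), Rational(1, 2)), h) = Mul(h, Pow(Add(Rational(1, 23), h), Rational(1, 2))))
Pow(Add(3892, Function('N')(-48)), -1) = Pow(Add(3892, Mul(Rational(1, 23), -48, Pow(Add(23, Mul(529, -48)), Rational(1, 2)))), -1) = Pow(Add(3892, Mul(Rational(1, 23), -48, Pow(Add(23, -25392), Rational(1, 2)))), -1) = Pow(Add(3892, Mul(Rational(1, 23), -48, Pow(-25369, Rational(1, 2)))), -1) = Pow(Add(3892, Mul(Rational(1, 23), -48, Mul(I, Pow(25369, Rational(1, 2))))), -1) = Pow(Add(3892, Mul(Rational(-48, 23), I, Pow(25369, Rational(1, 2)))), -1)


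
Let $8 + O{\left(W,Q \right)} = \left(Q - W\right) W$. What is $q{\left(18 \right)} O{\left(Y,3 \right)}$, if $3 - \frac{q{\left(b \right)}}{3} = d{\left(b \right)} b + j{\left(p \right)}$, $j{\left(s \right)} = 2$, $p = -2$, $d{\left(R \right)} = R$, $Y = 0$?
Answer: $7752$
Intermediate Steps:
$O{\left(W,Q \right)} = -8 + W \left(Q - W\right)$ ($O{\left(W,Q \right)} = -8 + \left(Q - W\right) W = -8 + W \left(Q - W\right)$)
$q{\left(b \right)} = 3 - 3 b^{2}$ ($q{\left(b \right)} = 9 - 3 \left(b b + 2\right) = 9 - 3 \left(b^{2} + 2\right) = 9 - 3 \left(2 + b^{2}\right) = 9 - \left(6 + 3 b^{2}\right) = 3 - 3 b^{2}$)
$q{\left(18 \right)} O{\left(Y,3 \right)} = \left(3 - 3 \cdot 18^{2}\right) \left(-8 - 0^{2} + 3 \cdot 0\right) = \left(3 - 972\right) \left(-8 - 0 + 0\right) = \left(3 - 972\right) \left(-8 + 0 + 0\right) = \left(-969\right) \left(-8\right) = 7752$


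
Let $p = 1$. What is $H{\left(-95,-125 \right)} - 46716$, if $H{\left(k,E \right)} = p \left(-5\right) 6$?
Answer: $-46746$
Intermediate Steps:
$H{\left(k,E \right)} = -30$ ($H{\left(k,E \right)} = 1 \left(-5\right) 6 = \left(-5\right) 6 = -30$)
$H{\left(-95,-125 \right)} - 46716 = -30 - 46716 = -46746$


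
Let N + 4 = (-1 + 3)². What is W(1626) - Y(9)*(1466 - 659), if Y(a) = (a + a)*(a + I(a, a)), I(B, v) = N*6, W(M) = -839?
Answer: -131573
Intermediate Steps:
N = 0 (N = -4 + (-1 + 3)² = -4 + 2² = -4 + 4 = 0)
I(B, v) = 0 (I(B, v) = 0*6 = 0)
Y(a) = 2*a² (Y(a) = (a + a)*(a + 0) = (2*a)*a = 2*a²)
W(1626) - Y(9)*(1466 - 659) = -839 - 2*9²*(1466 - 659) = -839 - 2*81*807 = -839 - 162*807 = -839 - 1*130734 = -839 - 130734 = -131573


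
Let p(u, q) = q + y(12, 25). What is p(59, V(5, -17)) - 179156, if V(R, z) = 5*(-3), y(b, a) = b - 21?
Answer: -179180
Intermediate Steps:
y(b, a) = -21 + b
V(R, z) = -15
p(u, q) = -9 + q (p(u, q) = q + (-21 + 12) = q - 9 = -9 + q)
p(59, V(5, -17)) - 179156 = (-9 - 15) - 179156 = -24 - 179156 = -179180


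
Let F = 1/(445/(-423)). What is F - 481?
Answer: -214468/445 ≈ -481.95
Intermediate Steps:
F = -423/445 (F = 1/(445*(-1/423)) = 1/(-445/423) = -423/445 ≈ -0.95056)
F - 481 = -423/445 - 481 = -214468/445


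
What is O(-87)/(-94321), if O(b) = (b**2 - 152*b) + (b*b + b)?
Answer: -28275/94321 ≈ -0.29977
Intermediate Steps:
O(b) = -151*b + 2*b**2 (O(b) = (b**2 - 152*b) + (b**2 + b) = (b**2 - 152*b) + (b + b**2) = -151*b + 2*b**2)
O(-87)/(-94321) = -87*(-151 + 2*(-87))/(-94321) = -87*(-151 - 174)*(-1/94321) = -87*(-325)*(-1/94321) = 28275*(-1/94321) = -28275/94321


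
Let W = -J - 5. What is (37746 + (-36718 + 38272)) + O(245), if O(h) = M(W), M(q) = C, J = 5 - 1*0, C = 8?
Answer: 39308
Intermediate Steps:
J = 5 (J = 5 + 0 = 5)
W = -10 (W = -1*5 - 5 = -5 - 5 = -10)
M(q) = 8
O(h) = 8
(37746 + (-36718 + 38272)) + O(245) = (37746 + (-36718 + 38272)) + 8 = (37746 + 1554) + 8 = 39300 + 8 = 39308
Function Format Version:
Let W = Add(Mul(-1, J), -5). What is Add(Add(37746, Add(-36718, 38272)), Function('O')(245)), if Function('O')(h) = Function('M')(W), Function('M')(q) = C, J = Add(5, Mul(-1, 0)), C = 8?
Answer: 39308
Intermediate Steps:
J = 5 (J = Add(5, 0) = 5)
W = -10 (W = Add(Mul(-1, 5), -5) = Add(-5, -5) = -10)
Function('M')(q) = 8
Function('O')(h) = 8
Add(Add(37746, Add(-36718, 38272)), Function('O')(245)) = Add(Add(37746, Add(-36718, 38272)), 8) = Add(Add(37746, 1554), 8) = Add(39300, 8) = 39308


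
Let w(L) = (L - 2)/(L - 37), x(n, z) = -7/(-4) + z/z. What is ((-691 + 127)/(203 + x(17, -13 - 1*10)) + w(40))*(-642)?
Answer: -5244284/823 ≈ -6372.2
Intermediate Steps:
x(n, z) = 11/4 (x(n, z) = -7*(-¼) + 1 = 7/4 + 1 = 11/4)
w(L) = (-2 + L)/(-37 + L)
((-691 + 127)/(203 + x(17, -13 - 1*10)) + w(40))*(-642) = ((-691 + 127)/(203 + 11/4) + (-2 + 40)/(-37 + 40))*(-642) = (-564/823/4 + 38/3)*(-642) = (-564*4/823 + (⅓)*38)*(-642) = (-2256/823 + 38/3)*(-642) = (24506/2469)*(-642) = -5244284/823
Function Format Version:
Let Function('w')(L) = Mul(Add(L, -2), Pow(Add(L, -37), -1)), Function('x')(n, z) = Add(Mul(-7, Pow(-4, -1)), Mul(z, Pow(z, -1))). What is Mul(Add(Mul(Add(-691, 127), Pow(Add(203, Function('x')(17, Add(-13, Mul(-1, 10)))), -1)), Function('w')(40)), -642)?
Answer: Rational(-5244284, 823) ≈ -6372.2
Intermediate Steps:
Function('x')(n, z) = Rational(11, 4) (Function('x')(n, z) = Add(Mul(-7, Rational(-1, 4)), 1) = Add(Rational(7, 4), 1) = Rational(11, 4))
Function('w')(L) = Mul(Pow(Add(-37, L), -1), Add(-2, L)) (Function('w')(L) = Mul(Add(-2, L), Pow(Add(-37, L), -1)) = Mul(Pow(Add(-37, L), -1), Add(-2, L)))
Mul(Add(Mul(Add(-691, 127), Pow(Add(203, Function('x')(17, Add(-13, Mul(-1, 10)))), -1)), Function('w')(40)), -642) = Mul(Add(Mul(Add(-691, 127), Pow(Add(203, Rational(11, 4)), -1)), Mul(Pow(Add(-37, 40), -1), Add(-2, 40))), -642) = Mul(Add(Mul(-564, Pow(Rational(823, 4), -1)), Mul(Pow(3, -1), 38)), -642) = Mul(Add(Mul(-564, Rational(4, 823)), Mul(Rational(1, 3), 38)), -642) = Mul(Add(Rational(-2256, 823), Rational(38, 3)), -642) = Mul(Rational(24506, 2469), -642) = Rational(-5244284, 823)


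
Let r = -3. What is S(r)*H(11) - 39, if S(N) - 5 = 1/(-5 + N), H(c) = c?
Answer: 117/8 ≈ 14.625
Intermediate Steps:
S(N) = 5 + 1/(-5 + N)
S(r)*H(11) - 39 = ((-24 + 5*(-3))/(-5 - 3))*11 - 39 = ((-24 - 15)/(-8))*11 - 39 = -1/8*(-39)*11 - 39 = (39/8)*11 - 39 = 429/8 - 39 = 117/8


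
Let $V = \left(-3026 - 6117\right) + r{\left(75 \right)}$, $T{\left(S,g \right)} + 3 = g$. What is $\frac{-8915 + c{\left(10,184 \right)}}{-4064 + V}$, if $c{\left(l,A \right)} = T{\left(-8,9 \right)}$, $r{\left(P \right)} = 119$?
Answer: $\frac{8909}{13088} \approx 0.6807$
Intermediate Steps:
$T{\left(S,g \right)} = -3 + g$
$c{\left(l,A \right)} = 6$ ($c{\left(l,A \right)} = -3 + 9 = 6$)
$V = -9024$ ($V = \left(-3026 - 6117\right) + 119 = -9143 + 119 = -9024$)
$\frac{-8915 + c{\left(10,184 \right)}}{-4064 + V} = \frac{-8915 + 6}{-4064 - 9024} = - \frac{8909}{-13088} = \left(-8909\right) \left(- \frac{1}{13088}\right) = \frac{8909}{13088}$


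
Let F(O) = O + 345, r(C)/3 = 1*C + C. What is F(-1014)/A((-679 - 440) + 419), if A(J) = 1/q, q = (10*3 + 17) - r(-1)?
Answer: -35457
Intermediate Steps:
r(C) = 6*C (r(C) = 3*(1*C + C) = 3*(C + C) = 3*(2*C) = 6*C)
F(O) = 345 + O
q = 53 (q = (10*3 + 17) - 6*(-1) = (30 + 17) - 1*(-6) = 47 + 6 = 53)
A(J) = 1/53
F(-1014)/A((-679 - 440) + 419) = (345 - 1014)/(1/53) = -669*53 = -35457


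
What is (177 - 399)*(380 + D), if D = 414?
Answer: -176268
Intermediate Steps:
(177 - 399)*(380 + D) = (177 - 399)*(380 + 414) = -222*794 = -176268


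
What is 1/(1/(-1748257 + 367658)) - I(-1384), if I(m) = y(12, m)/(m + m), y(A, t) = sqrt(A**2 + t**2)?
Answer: -1380599 + 5*sqrt(4789)/692 ≈ -1.3806e+6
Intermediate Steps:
I(m) = sqrt(144 + m**2)/(2*m) (I(m) = sqrt(12**2 + m**2)/(m + m) = sqrt(144 + m**2)/((2*m)) = sqrt(144 + m**2)*(1/(2*m)) = sqrt(144 + m**2)/(2*m))
1/(1/(-1748257 + 367658)) - I(-1384) = 1/(1/(-1748257 + 367658)) - sqrt(144 + (-1384)**2)/(2*(-1384)) = 1/(1/(-1380599)) - (-1)*sqrt(144 + 1915456)/(2*1384) = 1/(-1/1380599) - (-1)*sqrt(1915600)/(2*1384) = -1380599 - (-1)*20*sqrt(4789)/(2*1384) = -1380599 - (-5)*sqrt(4789)/692 = -1380599 + 5*sqrt(4789)/692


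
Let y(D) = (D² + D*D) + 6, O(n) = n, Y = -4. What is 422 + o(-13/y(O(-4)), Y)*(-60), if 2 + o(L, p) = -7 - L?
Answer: 17888/19 ≈ 941.47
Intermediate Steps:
y(D) = 6 + 2*D² (y(D) = (D² + D²) + 6 = 2*D² + 6 = 6 + 2*D²)
o(L, p) = -9 - L (o(L, p) = -2 + (-7 - L) = -9 - L)
422 + o(-13/y(O(-4)), Y)*(-60) = 422 + (-9 - (-13)/(6 + 2*(-4)²))*(-60) = 422 + (-9 - (-13)/(6 + 2*16))*(-60) = 422 + (-9 - (-13)/(6 + 32))*(-60) = 422 + (-9 - (-13)/38)*(-60) = 422 + (-9 - 1*(-13/38))*(-60) = 422 + (-9 + 13/38)*(-60) = 422 - 329/38*(-60) = 422 + 9870/19 = 17888/19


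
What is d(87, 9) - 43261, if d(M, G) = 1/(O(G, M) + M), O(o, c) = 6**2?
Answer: -5321102/123 ≈ -43261.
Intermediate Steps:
O(o, c) = 36
d(M, G) = 1/(36 + M)
d(87, 9) - 43261 = 1/(36 + 87) - 43261 = 1/123 - 43261 = -5321102/123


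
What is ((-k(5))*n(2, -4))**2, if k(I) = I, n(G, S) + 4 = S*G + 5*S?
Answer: 25600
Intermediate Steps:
n(G, S) = -4 + 5*S + G*S (n(G, S) = -4 + (S*G + 5*S) = -4 + (G*S + 5*S) = -4 + (5*S + G*S) = -4 + 5*S + G*S)
((-k(5))*n(2, -4))**2 = ((-1*5)*(-4 + 5*(-4) + 2*(-4)))**2 = (-5*(-4 - 20 - 8))**2 = (-5*(-32))**2 = 160**2 = 25600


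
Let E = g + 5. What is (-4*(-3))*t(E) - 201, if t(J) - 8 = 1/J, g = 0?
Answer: -513/5 ≈ -102.60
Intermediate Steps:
E = 5 (E = 0 + 5 = 5)
t(J) = 8 + 1/J
(-4*(-3))*t(E) - 201 = (-4*(-3))*(8 + 1/5) - 201 = 12*(8 + 1/5) - 201 = 12*(41/5) - 201 = 492/5 - 201 = -513/5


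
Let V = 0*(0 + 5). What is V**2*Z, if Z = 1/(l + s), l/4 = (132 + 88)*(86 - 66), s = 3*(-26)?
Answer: 0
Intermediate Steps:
s = -78
l = 17600 (l = 4*((132 + 88)*(86 - 66)) = 4*(220*20) = 4*4400 = 17600)
Z = 1/17522 (Z = 1/(17600 - 78) = 1/17522 ≈ 5.7071e-5)
V = 0 (V = 0*5 = 0)
V**2*Z = 0**2*(1/17522) = 0*(1/17522) = 0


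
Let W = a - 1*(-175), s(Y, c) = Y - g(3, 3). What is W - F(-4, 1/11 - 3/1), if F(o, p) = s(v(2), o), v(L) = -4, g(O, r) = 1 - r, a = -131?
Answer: 46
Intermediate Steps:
s(Y, c) = 2 + Y (s(Y, c) = Y - (1 - 1*3) = Y - (1 - 3) = Y - 1*(-2) = Y + 2 = 2 + Y)
F(o, p) = -2 (F(o, p) = 2 - 4 = -2)
W = 44 (W = -131 - 1*(-175) = -131 + 175 = 44)
W - F(-4, 1/11 - 3/1) = 44 - 1*(-2) = 44 + 2 = 46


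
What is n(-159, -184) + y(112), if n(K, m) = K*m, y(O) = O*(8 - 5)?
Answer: 29592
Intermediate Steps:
y(O) = 3*O (y(O) = O*3 = 3*O)
n(-159, -184) + y(112) = -159*(-184) + 3*112 = 29256 + 336 = 29592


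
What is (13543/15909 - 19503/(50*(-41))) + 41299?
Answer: 1347240907927/32613450 ≈ 41309.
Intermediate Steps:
(13543/15909 - 19503/(50*(-41))) + 41299 = (13543*(1/15909) - 19503/(-2050)) + 41299 = (13543/15909 - 19503*(-1/2050)) + 41299 = (13543/15909 + 19503/2050) + 41299 = 338036377/32613450 + 41299 = 1347240907927/32613450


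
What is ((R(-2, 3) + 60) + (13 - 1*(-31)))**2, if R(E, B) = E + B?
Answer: 11025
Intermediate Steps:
R(E, B) = B + E
((R(-2, 3) + 60) + (13 - 1*(-31)))**2 = (((3 - 2) + 60) + (13 - 1*(-31)))**2 = ((1 + 60) + (13 + 31))**2 = (61 + 44)**2 = 105**2 = 11025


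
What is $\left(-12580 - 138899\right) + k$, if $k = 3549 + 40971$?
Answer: $-106959$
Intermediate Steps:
$k = 44520$
$\left(-12580 - 138899\right) + k = \left(-12580 - 138899\right) + 44520 = -151479 + 44520 = -106959$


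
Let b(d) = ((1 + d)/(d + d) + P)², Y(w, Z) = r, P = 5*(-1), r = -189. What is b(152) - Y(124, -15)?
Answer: 19335313/92416 ≈ 209.22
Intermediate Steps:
P = -5
Y(w, Z) = -189
b(d) = (-5 + (1 + d)/(2*d))² (b(d) = ((1 + d)/(d + d) - 5)² = ((1 + d)/((2*d)) - 5)² = ((1 + d)*(1/(2*d)) - 5)² = ((1 + d)/(2*d) - 5)² = (-5 + (1 + d)/(2*d))²)
b(152) - Y(124, -15) = (¼)*(-1 + 9*152)²/152² - 1*(-189) = (¼)*(1/23104)*(-1 + 1368)² + 189 = (¼)*(1/23104)*1367² + 189 = (¼)*(1/23104)*1868689 + 189 = 1868689/92416 + 189 = 19335313/92416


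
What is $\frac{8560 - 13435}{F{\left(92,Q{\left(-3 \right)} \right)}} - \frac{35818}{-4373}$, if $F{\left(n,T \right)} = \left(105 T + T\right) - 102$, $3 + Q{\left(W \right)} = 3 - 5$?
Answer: $\frac{43955351}{2763736} \approx 15.904$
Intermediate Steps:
$Q{\left(W \right)} = -5$ ($Q{\left(W \right)} = -3 + \left(3 - 5\right) = -3 - 2 = -5$)
$F{\left(n,T \right)} = -102 + 106 T$ ($F{\left(n,T \right)} = 106 T - 102 = -102 + 106 T$)
$\frac{8560 - 13435}{F{\left(92,Q{\left(-3 \right)} \right)}} - \frac{35818}{-4373} = \frac{8560 - 13435}{-102 + 106 \left(-5\right)} - \frac{35818}{-4373} = \frac{8560 - 13435}{-102 - 530} - - \frac{35818}{4373} = - \frac{4875}{-632} + \frac{35818}{4373} = \left(-4875\right) \left(- \frac{1}{632}\right) + \frac{35818}{4373} = \frac{4875}{632} + \frac{35818}{4373} = \frac{43955351}{2763736}$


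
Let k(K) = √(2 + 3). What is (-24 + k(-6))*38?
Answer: -912 + 38*√5 ≈ -827.03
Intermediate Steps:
k(K) = √5
(-24 + k(-6))*38 = (-24 + √5)*38 = -912 + 38*√5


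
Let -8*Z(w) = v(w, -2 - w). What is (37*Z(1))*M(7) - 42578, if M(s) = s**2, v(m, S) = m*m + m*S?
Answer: -168499/4 ≈ -42125.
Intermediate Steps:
v(m, S) = m**2 + S*m
Z(w) = w/4 (Z(w) = -w*((-2 - w) + w)/8 = -w*(-2)/8 = -(-1)*w/4 = w/4)
(37*Z(1))*M(7) - 42578 = (37*((1/4)*1))*7**2 - 42578 = (37*(1/4))*49 - 42578 = (37/4)*49 - 42578 = 1813/4 - 42578 = -168499/4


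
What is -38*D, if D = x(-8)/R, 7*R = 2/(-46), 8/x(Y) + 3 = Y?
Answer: -48944/11 ≈ -4449.5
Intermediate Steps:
x(Y) = 8/(-3 + Y)
R = -1/161 (R = (2/(-46))/7 = (-1/46*2)/7 = (⅐)*(-1/23) = -1/161 ≈ -0.0062112)
D = 1288/11 (D = (8/(-3 - 8))/(-1/161) = (8/(-11))*(-161) = (8*(-1/11))*(-161) = -8/11*(-161) = 1288/11 ≈ 117.09)
-38*D = -38*1288/11 = -48944/11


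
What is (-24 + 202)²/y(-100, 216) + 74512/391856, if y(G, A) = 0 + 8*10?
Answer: 194086351/489820 ≈ 396.24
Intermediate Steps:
y(G, A) = 80 (y(G, A) = 0 + 80 = 80)
(-24 + 202)²/y(-100, 216) + 74512/391856 = (-24 + 202)²/80 + 74512/391856 = 178²*(1/80) + 74512*(1/391856) = 31684*(1/80) + 4657/24491 = 7921/20 + 4657/24491 = 194086351/489820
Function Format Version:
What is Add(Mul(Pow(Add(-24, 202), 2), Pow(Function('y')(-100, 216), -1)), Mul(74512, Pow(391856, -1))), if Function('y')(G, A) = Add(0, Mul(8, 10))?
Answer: Rational(194086351, 489820) ≈ 396.24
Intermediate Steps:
Function('y')(G, A) = 80 (Function('y')(G, A) = Add(0, 80) = 80)
Add(Mul(Pow(Add(-24, 202), 2), Pow(Function('y')(-100, 216), -1)), Mul(74512, Pow(391856, -1))) = Add(Mul(Pow(Add(-24, 202), 2), Pow(80, -1)), Mul(74512, Pow(391856, -1))) = Add(Mul(Pow(178, 2), Rational(1, 80)), Mul(74512, Rational(1, 391856))) = Add(Mul(31684, Rational(1, 80)), Rational(4657, 24491)) = Add(Rational(7921, 20), Rational(4657, 24491)) = Rational(194086351, 489820)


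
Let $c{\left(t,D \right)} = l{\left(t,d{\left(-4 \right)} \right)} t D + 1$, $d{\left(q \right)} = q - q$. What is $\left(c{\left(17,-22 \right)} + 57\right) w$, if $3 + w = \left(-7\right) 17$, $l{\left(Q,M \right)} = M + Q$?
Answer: $768600$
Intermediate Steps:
$d{\left(q \right)} = 0$
$w = -122$ ($w = -3 - 119 = -122$)
$c{\left(t,D \right)} = 1 + D t^{2}$ ($c{\left(t,D \right)} = \left(0 + t\right) t D + 1 = t t D + 1 = t^{2} D + 1 = D t^{2} + 1 = 1 + D t^{2}$)
$\left(c{\left(17,-22 \right)} + 57\right) w = \left(\left(1 - 22 \cdot 17^{2}\right) + 57\right) \left(-122\right) = \left(\left(1 - 6358\right) + 57\right) \left(-122\right) = \left(-6357 + 57\right) \left(-122\right) = \left(-6300\right) \left(-122\right) = 768600$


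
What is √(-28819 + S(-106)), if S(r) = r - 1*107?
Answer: 2*I*√7258 ≈ 170.39*I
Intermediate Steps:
S(r) = -107 + r (S(r) = r - 107 = -107 + r)
√(-28819 + S(-106)) = √(-28819 + (-107 - 106)) = √(-28819 - 213) = √(-29032) = 2*I*√7258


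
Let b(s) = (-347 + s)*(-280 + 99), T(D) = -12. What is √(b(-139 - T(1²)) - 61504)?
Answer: √24290 ≈ 155.85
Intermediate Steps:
b(s) = 62807 - 181*s (b(s) = (-347 + s)*(-181) = 62807 - 181*s)
√(b(-139 - T(1²)) - 61504) = √((62807 - 181*(-139 - 1*(-12))) - 61504) = √((62807 - 181*(-139 + 12)) - 61504) = √((62807 - 181*(-127)) - 61504) = √((62807 + 22987) - 61504) = √(85794 - 61504) = √24290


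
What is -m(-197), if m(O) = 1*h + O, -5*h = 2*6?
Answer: 997/5 ≈ 199.40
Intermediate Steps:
h = -12/5 (h = -2*6/5 = -⅕*12 = -12/5 ≈ -2.4000)
m(O) = -12/5 + O (m(O) = 1*(-12/5) + O = -12/5 + O)
-m(-197) = -(-12/5 - 197) = -1*(-997/5) = 997/5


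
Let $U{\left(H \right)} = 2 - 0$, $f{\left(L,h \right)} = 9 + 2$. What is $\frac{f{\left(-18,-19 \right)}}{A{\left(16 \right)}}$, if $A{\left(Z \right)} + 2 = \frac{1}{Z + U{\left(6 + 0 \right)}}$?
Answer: $- \frac{198}{35} \approx -5.6571$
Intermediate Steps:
$f{\left(L,h \right)} = 11$
$U{\left(H \right)} = 2$ ($U{\left(H \right)} = 2 + 0 = 2$)
$A{\left(Z \right)} = -2 + \frac{1}{2 + Z}$ ($A{\left(Z \right)} = -2 + \frac{1}{Z + 2} = -2 + \frac{1}{2 + Z}$)
$\frac{f{\left(-18,-19 \right)}}{A{\left(16 \right)}} = \frac{11}{\frac{1}{2 + 16} \left(-3 - 32\right)} = \frac{11}{\frac{1}{18} \left(-3 - 32\right)} = \frac{11}{\frac{1}{18} \left(-35\right)} = \frac{11}{- \frac{35}{18}} = 11 \left(- \frac{18}{35}\right) = - \frac{198}{35}$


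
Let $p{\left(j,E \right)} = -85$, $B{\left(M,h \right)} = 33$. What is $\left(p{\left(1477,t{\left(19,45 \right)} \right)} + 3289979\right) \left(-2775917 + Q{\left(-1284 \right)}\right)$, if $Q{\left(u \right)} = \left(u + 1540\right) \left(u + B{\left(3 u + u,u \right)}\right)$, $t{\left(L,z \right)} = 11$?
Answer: $-10186080975662$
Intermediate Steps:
$Q{\left(u \right)} = \left(33 + u\right) \left(1540 + u\right)$ ($Q{\left(u \right)} = \left(u + 1540\right) \left(u + 33\right) = \left(1540 + u\right) \left(33 + u\right) = \left(33 + u\right) \left(1540 + u\right)$)
$\left(p{\left(1477,t{\left(19,45 \right)} \right)} + 3289979\right) \left(-2775917 + Q{\left(-1284 \right)}\right) = \left(-85 + 3289979\right) \left(-2775917 + \left(50820 + \left(-1284\right)^{2} + 1573 \left(-1284\right)\right)\right) = 3289894 \left(-2775917 + \left(50820 + 1648656 - 2019732\right)\right) = 3289894 \left(-2775917 - 320256\right) = 3289894 \left(-3096173\right) = -10186080975662$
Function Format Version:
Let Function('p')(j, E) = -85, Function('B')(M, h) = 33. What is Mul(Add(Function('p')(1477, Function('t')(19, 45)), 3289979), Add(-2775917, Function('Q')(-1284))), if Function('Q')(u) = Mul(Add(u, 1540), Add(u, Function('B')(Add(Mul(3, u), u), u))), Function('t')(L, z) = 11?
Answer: -10186080975662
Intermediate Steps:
Function('Q')(u) = Mul(Add(33, u), Add(1540, u)) (Function('Q')(u) = Mul(Add(u, 1540), Add(u, 33)) = Mul(Add(1540, u), Add(33, u)) = Mul(Add(33, u), Add(1540, u)))
Mul(Add(Function('p')(1477, Function('t')(19, 45)), 3289979), Add(-2775917, Function('Q')(-1284))) = Mul(Add(-85, 3289979), Add(-2775917, Add(50820, Pow(-1284, 2), Mul(1573, -1284)))) = Mul(3289894, Add(-2775917, Add(50820, 1648656, -2019732))) = Mul(3289894, Add(-2775917, -320256)) = Mul(3289894, -3096173) = -10186080975662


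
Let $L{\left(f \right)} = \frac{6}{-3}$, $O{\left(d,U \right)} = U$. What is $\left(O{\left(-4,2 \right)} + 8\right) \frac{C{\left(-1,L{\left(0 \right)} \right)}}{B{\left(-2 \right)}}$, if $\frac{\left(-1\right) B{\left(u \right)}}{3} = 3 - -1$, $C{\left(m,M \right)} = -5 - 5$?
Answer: $\frac{25}{3} \approx 8.3333$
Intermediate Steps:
$L{\left(f \right)} = -2$ ($L{\left(f \right)} = 6 \left(- \frac{1}{3}\right) = -2$)
$C{\left(m,M \right)} = -10$
$B{\left(u \right)} = -12$ ($B{\left(u \right)} = - 3 \left(3 - -1\right) = - 3 \left(3 + 1\right) = \left(-3\right) 4 = -12$)
$\left(O{\left(-4,2 \right)} + 8\right) \frac{C{\left(-1,L{\left(0 \right)} \right)}}{B{\left(-2 \right)}} = \left(2 + 8\right) \left(- \frac{10}{-12}\right) = 10 \left(\left(-10\right) \left(- \frac{1}{12}\right)\right) = 10 \cdot \frac{5}{6} = \frac{25}{3}$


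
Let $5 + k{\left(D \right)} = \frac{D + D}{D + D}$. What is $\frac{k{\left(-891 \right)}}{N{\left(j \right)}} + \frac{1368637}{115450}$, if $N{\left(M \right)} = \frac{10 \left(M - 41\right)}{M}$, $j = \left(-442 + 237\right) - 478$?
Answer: $\frac{119919031}{10448225} \approx 11.477$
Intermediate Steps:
$k{\left(D \right)} = -4$ ($k{\left(D \right)} = -5 + \frac{D + D}{D + D} = -5 + \frac{2 D}{2 D} = -5 + 2 D \frac{1}{2 D} = -5 + 1 = -4$)
$j = -683$ ($j = -205 - 478 = -683$)
$N{\left(M \right)} = \frac{-410 + 10 M}{M}$ ($N{\left(M \right)} = \frac{10 \left(M - 41\right)}{M} = \frac{10 \left(-41 + M\right)}{M} = \frac{-410 + 10 M}{M}$)
$\frac{k{\left(-891 \right)}}{N{\left(j \right)}} + \frac{1368637}{115450} = - \frac{4}{10 - \frac{410}{-683}} + \frac{1368637}{115450} = - \frac{4}{10 - - \frac{410}{683}} + 1368637 \cdot \frac{1}{115450} = - \frac{4}{10 + \frac{410}{683}} + \frac{1368637}{115450} = - \frac{4}{\frac{7240}{683}} + \frac{1368637}{115450} = \left(-4\right) \frac{683}{7240} + \frac{1368637}{115450} = - \frac{683}{1810} + \frac{1368637}{115450} = \frac{119919031}{10448225}$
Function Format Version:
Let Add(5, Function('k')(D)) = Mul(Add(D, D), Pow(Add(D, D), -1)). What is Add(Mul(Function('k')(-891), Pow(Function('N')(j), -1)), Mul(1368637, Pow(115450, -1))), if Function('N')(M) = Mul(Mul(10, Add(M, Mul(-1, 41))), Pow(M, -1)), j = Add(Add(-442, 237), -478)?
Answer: Rational(119919031, 10448225) ≈ 11.477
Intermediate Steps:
Function('k')(D) = -4 (Function('k')(D) = Add(-5, Mul(Add(D, D), Pow(Add(D, D), -1))) = Add(-5, Mul(Mul(2, D), Pow(Mul(2, D), -1))) = Add(-5, Mul(Mul(2, D), Mul(Rational(1, 2), Pow(D, -1)))) = Add(-5, 1) = -4)
j = -683 (j = Add(-205, -478) = -683)
Function('N')(M) = Mul(Pow(M, -1), Add(-410, Mul(10, M))) (Function('N')(M) = Mul(Mul(10, Add(M, -41)), Pow(M, -1)) = Mul(Mul(10, Add(-41, M)), Pow(M, -1)) = Mul(Add(-410, Mul(10, M)), Pow(M, -1)) = Mul(Pow(M, -1), Add(-410, Mul(10, M))))
Add(Mul(Function('k')(-891), Pow(Function('N')(j), -1)), Mul(1368637, Pow(115450, -1))) = Add(Mul(-4, Pow(Add(10, Mul(-410, Pow(-683, -1))), -1)), Mul(1368637, Pow(115450, -1))) = Add(Mul(-4, Pow(Add(10, Mul(-410, Rational(-1, 683))), -1)), Mul(1368637, Rational(1, 115450))) = Add(Mul(-4, Pow(Add(10, Rational(410, 683)), -1)), Rational(1368637, 115450)) = Add(Mul(-4, Pow(Rational(7240, 683), -1)), Rational(1368637, 115450)) = Add(Mul(-4, Rational(683, 7240)), Rational(1368637, 115450)) = Add(Rational(-683, 1810), Rational(1368637, 115450)) = Rational(119919031, 10448225)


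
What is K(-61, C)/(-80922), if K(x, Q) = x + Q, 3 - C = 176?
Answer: 39/13487 ≈ 0.0028917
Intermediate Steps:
C = -173 (C = 3 - 1*176 = 3 - 176 = -173)
K(x, Q) = Q + x
K(-61, C)/(-80922) = (-173 - 61)/(-80922) = -234*(-1/80922) = 39/13487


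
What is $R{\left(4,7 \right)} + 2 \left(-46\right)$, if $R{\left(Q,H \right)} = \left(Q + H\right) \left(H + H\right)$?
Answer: $62$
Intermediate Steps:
$R{\left(Q,H \right)} = 2 H \left(H + Q\right)$ ($R{\left(Q,H \right)} = \left(H + Q\right) 2 H = 2 H \left(H + Q\right)$)
$R{\left(4,7 \right)} + 2 \left(-46\right) = 2 \cdot 7 \left(7 + 4\right) + 2 \left(-46\right) = 2 \cdot 7 \cdot 11 - 92 = 154 - 92 = 62$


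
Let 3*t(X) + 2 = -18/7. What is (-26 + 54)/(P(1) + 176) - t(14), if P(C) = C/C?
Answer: 2084/1239 ≈ 1.6820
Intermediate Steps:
P(C) = 1
t(X) = -32/21 (t(X) = -2/3 + (-18/7)/3 = -2/3 + (-18*1/7)/3 = -2/3 + (1/3)*(-18/7) = -2/3 - 6/7 = -32/21)
(-26 + 54)/(P(1) + 176) - t(14) = (-26 + 54)/(1 + 176) - 1*(-32/21) = 28/177 + 32/21 = 2084/1239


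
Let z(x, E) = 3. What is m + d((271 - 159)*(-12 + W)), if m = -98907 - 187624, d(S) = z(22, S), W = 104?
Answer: -286528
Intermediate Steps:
d(S) = 3
m = -286531
m + d((271 - 159)*(-12 + W)) = -286531 + 3 = -286528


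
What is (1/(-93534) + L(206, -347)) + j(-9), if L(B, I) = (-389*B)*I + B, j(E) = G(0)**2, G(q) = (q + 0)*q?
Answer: 2600872251935/93534 ≈ 2.7807e+7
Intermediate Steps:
G(q) = q**2 (G(q) = q*q = q**2)
j(E) = 0 (j(E) = (0**2)**2 = 0**2 = 0)
L(B, I) = B - 389*B*I (L(B, I) = -389*B*I + B = B - 389*B*I)
(1/(-93534) + L(206, -347)) + j(-9) = (1/(-93534) + 206*(1 - 389*(-347))) + 0 = (-1/93534 + 206*(1 + 134983)) + 0 = (-1/93534 + 206*134984) + 0 = (-1/93534 + 27806704) + 0 = 2600872251935/93534 + 0 = 2600872251935/93534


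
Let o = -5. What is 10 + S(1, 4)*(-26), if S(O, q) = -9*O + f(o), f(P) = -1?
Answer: 270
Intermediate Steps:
S(O, q) = -1 - 9*O (S(O, q) = -9*O - 1 = -1 - 9*O)
10 + S(1, 4)*(-26) = 10 + (-1 - 9*1)*(-26) = 10 + (-1 - 9)*(-26) = 10 - 10*(-26) = 10 + 260 = 270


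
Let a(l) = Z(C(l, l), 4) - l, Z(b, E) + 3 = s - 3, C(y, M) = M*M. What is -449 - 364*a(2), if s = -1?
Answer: 2827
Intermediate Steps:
C(y, M) = M**2
Z(b, E) = -7 (Z(b, E) = -3 + (-1 - 3) = -3 - 4 = -7)
a(l) = -7 - l
-449 - 364*a(2) = -449 - 364*(-7 - 1*2) = -449 - 364*(-7 - 2) = -449 - 364*(-9) = -449 + 3276 = 2827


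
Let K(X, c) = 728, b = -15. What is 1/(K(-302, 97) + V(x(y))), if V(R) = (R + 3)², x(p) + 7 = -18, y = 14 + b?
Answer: 1/1212 ≈ 0.00082508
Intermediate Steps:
y = -1 (y = 14 - 15 = -1)
x(p) = -25 (x(p) = -7 - 18 = -25)
V(R) = (3 + R)²
1/(K(-302, 97) + V(x(y))) = 1/(728 + (3 - 25)²) = 1/(728 + (-22)²) = 1/(728 + 484) = 1/1212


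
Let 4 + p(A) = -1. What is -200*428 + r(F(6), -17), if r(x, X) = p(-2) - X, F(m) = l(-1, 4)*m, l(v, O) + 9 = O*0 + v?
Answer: -85588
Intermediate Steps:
p(A) = -5 (p(A) = -4 - 1 = -5)
l(v, O) = -9 + v (l(v, O) = -9 + (O*0 + v) = -9 + (0 + v) = -9 + v)
F(m) = -10*m (F(m) = (-9 - 1)*m = -10*m)
r(x, X) = -5 - X
-200*428 + r(F(6), -17) = -200*428 + (-5 - 1*(-17)) = -85600 + (-5 + 17) = -85600 + 12 = -85588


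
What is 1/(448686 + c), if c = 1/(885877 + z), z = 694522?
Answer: 1580399/709102905715 ≈ 2.2287e-6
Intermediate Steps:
c = 1/1580399 (c = 1/(885877 + 694522) = 1/1580399 ≈ 6.3275e-7)
1/(448686 + c) = 1/(448686 + 1/1580399) = 1/(709102905715/1580399) = 1580399/709102905715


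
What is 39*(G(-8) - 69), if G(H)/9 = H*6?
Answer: -19539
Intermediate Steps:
G(H) = 54*H (G(H) = 9*(H*6) = 9*(6*H) = 54*H)
39*(G(-8) - 69) = 39*(54*(-8) - 69) = 39*(-432 - 69) = 39*(-501) = -19539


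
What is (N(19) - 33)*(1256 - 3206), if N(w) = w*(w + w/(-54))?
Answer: -5639075/9 ≈ -6.2656e+5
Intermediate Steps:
N(w) = 53*w**2/54 (N(w) = w*(w + w*(-1/54)) = w*(w - w/54) = w*(53*w/54) = 53*w**2/54)
(N(19) - 33)*(1256 - 3206) = ((53/54)*19**2 - 33)*(1256 - 3206) = ((53/54)*361 - 33)*(-1950) = (19133/54 - 33)*(-1950) = (17351/54)*(-1950) = -5639075/9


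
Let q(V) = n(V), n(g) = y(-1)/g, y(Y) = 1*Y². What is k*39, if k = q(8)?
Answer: 39/8 ≈ 4.8750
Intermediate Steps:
y(Y) = Y²
n(g) = 1/g (n(g) = (-1)²/g = 1/g)
q(V) = 1/V
k = ⅛ (k = 1/8 = ⅛ ≈ 0.12500)
k*39 = (⅛)*39 = 39/8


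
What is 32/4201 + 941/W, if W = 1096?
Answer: 3988213/4604296 ≈ 0.86619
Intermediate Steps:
32/4201 + 941/W = 32/4201 + 941/1096 = 3988213/4604296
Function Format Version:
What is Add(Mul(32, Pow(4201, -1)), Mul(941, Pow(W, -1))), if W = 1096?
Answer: Rational(3988213, 4604296) ≈ 0.86619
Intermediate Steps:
Add(Mul(32, Pow(4201, -1)), Mul(941, Pow(W, -1))) = Add(Mul(32, Pow(4201, -1)), Mul(941, Pow(1096, -1))) = Add(Mul(32, Rational(1, 4201)), Mul(941, Rational(1, 1096))) = Add(Rational(32, 4201), Rational(941, 1096)) = Rational(3988213, 4604296)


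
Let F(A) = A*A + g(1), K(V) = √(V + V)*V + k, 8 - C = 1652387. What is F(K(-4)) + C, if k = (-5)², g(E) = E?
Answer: -1651881 - 400*I*√2 ≈ -1.6519e+6 - 565.69*I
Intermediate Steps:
C = -1652379 (C = 8 - 1*1652387 = 8 - 1652387 = -1652379)
k = 25
K(V) = 25 + √2*V^(3/2) (K(V) = √(V + V)*V + 25 = √(2*V)*V + 25 = (√2*√V)*V + 25 = √2*V^(3/2) + 25 = 25 + √2*V^(3/2))
F(A) = 1 + A² (F(A) = A*A + 1 = A² + 1 = 1 + A²)
F(K(-4)) + C = (1 + (25 + √2*(-4)^(3/2))²) - 1652379 = (1 + (25 + √2*(-8*I))²) - 1652379 = (1 + (25 - 8*I*√2)²) - 1652379 = -1652378 + (25 - 8*I*√2)²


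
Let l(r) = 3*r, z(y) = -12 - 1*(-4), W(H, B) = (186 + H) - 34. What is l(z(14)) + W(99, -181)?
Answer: 227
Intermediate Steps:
W(H, B) = 152 + H
z(y) = -8 (z(y) = -12 + 4 = -8)
l(z(14)) + W(99, -181) = 3*(-8) + (152 + 99) = -24 + 251 = 227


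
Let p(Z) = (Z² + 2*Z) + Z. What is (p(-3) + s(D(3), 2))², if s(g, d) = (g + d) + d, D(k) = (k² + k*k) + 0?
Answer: 484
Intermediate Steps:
D(k) = 2*k² (D(k) = (k² + k²) + 0 = 2*k² + 0 = 2*k²)
s(g, d) = g + 2*d (s(g, d) = (d + g) + d = g + 2*d)
p(Z) = Z² + 3*Z
(p(-3) + s(D(3), 2))² = (-3*(3 - 3) + (2*3² + 2*2))² = (-3*0 + (2*9 + 4))² = (0 + (18 + 4))² = (0 + 22)² = 22² = 484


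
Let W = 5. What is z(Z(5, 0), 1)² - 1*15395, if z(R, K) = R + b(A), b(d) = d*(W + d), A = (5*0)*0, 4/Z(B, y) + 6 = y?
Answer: -138551/9 ≈ -15395.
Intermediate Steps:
Z(B, y) = 4/(-6 + y)
A = 0 (A = 0*0 = 0)
b(d) = d*(5 + d)
z(R, K) = R (z(R, K) = R + 0*(5 + 0) = R + 0*5 = R + 0 = R)
z(Z(5, 0), 1)² - 1*15395 = (4/(-6 + 0))² - 1*15395 = (4/(-6))² - 15395 = (4*(-⅙))² - 15395 = (-⅔)² - 15395 = 4/9 - 15395 = -138551/9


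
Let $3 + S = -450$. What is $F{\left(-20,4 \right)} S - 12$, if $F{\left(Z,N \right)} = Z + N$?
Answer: $7236$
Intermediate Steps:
$F{\left(Z,N \right)} = N + Z$
$S = -453$ ($S = -3 - 450 = -453$)
$F{\left(-20,4 \right)} S - 12 = \left(4 - 20\right) \left(-453\right) - 12 = \left(-16\right) \left(-453\right) - 12 = 7248 - 12 = 7236$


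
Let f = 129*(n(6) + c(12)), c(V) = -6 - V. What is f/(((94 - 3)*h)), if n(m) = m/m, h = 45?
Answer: -731/1365 ≈ -0.53553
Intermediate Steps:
n(m) = 1
f = -2193 (f = 129*(1 + (-6 - 1*12)) = 129*(1 + (-6 - 12)) = 129*(1 - 18) = 129*(-17) = -2193)
f/(((94 - 3)*h)) = -2193*1/(45*(94 - 3)) = -2193/(91*45) = -2193/4095 = -2193*1/4095 = -731/1365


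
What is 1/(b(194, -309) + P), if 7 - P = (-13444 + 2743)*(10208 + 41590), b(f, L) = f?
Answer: 1/554290599 ≈ 1.8041e-9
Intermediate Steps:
P = 554290405 (P = 7 - (-13444 + 2743)*(10208 + 41590) = 7 - (-10701)*51798 = 7 - 1*(-554290398) = 7 + 554290398 = 554290405)
1/(b(194, -309) + P) = 1/(194 + 554290405) = 1/554290599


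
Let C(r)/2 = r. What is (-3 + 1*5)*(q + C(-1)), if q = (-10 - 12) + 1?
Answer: -46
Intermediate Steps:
C(r) = 2*r
q = -21 (q = -22 + 1 = -21)
(-3 + 1*5)*(q + C(-1)) = (-3 + 1*5)*(-21 + 2*(-1)) = (-3 + 5)*(-21 - 2) = 2*(-23) = -46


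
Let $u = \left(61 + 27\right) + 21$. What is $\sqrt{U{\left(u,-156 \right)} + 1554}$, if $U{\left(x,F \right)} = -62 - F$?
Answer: $4 \sqrt{103} \approx 40.596$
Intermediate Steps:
$u = 109$ ($u = 88 + 21 = 109$)
$\sqrt{U{\left(u,-156 \right)} + 1554} = \sqrt{\left(-62 - -156\right) + 1554} = \sqrt{\left(-62 + 156\right) + 1554} = \sqrt{94 + 1554} = \sqrt{1648} = 4 \sqrt{103}$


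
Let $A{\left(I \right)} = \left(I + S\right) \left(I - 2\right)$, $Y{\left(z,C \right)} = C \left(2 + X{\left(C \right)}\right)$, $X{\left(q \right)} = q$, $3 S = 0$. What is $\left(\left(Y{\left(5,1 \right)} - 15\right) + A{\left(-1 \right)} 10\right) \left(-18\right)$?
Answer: $-324$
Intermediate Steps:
$S = 0$ ($S = \frac{1}{3} \cdot 0 = 0$)
$Y{\left(z,C \right)} = C \left(2 + C\right)$
$A{\left(I \right)} = I \left(-2 + I\right)$ ($A{\left(I \right)} = \left(I + 0\right) \left(I - 2\right) = I \left(-2 + I\right)$)
$\left(\left(Y{\left(5,1 \right)} - 15\right) + A{\left(-1 \right)} 10\right) \left(-18\right) = \left(\left(1 \left(2 + 1\right) - 15\right) + - (-2 - 1) 10\right) \left(-18\right) = \left(\left(1 \cdot 3 - 15\right) + \left(-1\right) \left(-3\right) 10\right) \left(-18\right) = \left(\left(3 - 15\right) + 3 \cdot 10\right) \left(-18\right) = \left(-12 + 30\right) \left(-18\right) = 18 \left(-18\right) = -324$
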